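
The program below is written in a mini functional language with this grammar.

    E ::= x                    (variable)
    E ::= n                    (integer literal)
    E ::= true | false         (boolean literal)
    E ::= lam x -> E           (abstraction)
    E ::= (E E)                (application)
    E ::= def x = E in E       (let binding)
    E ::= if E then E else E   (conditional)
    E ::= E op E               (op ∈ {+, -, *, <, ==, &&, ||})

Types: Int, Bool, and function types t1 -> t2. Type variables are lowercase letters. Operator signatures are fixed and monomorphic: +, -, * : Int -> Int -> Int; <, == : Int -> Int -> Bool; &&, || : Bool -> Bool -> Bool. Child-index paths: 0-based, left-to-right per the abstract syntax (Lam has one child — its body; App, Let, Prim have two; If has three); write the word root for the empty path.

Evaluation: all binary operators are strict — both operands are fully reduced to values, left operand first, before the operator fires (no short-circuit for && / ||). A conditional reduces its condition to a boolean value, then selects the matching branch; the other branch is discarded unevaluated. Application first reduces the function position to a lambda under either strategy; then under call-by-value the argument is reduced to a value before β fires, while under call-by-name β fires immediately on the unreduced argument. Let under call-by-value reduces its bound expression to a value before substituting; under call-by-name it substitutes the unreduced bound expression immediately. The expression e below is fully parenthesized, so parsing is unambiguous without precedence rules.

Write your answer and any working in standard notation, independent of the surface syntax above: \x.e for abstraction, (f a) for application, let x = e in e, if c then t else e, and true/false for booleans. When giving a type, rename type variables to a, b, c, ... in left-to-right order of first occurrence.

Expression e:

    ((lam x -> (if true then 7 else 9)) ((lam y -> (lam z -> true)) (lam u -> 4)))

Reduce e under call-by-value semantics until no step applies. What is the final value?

Answer: 7

Working:
step 0: ((\x.(if true then 7 else 9)) ((\y.(\z.true)) (\u.4)))
step 1: [beta@1] ((\x.(if true then 7 else 9)) (\z.true))
step 2: [beta@root] (if true then 7 else 9)
step 3: [if@root] 7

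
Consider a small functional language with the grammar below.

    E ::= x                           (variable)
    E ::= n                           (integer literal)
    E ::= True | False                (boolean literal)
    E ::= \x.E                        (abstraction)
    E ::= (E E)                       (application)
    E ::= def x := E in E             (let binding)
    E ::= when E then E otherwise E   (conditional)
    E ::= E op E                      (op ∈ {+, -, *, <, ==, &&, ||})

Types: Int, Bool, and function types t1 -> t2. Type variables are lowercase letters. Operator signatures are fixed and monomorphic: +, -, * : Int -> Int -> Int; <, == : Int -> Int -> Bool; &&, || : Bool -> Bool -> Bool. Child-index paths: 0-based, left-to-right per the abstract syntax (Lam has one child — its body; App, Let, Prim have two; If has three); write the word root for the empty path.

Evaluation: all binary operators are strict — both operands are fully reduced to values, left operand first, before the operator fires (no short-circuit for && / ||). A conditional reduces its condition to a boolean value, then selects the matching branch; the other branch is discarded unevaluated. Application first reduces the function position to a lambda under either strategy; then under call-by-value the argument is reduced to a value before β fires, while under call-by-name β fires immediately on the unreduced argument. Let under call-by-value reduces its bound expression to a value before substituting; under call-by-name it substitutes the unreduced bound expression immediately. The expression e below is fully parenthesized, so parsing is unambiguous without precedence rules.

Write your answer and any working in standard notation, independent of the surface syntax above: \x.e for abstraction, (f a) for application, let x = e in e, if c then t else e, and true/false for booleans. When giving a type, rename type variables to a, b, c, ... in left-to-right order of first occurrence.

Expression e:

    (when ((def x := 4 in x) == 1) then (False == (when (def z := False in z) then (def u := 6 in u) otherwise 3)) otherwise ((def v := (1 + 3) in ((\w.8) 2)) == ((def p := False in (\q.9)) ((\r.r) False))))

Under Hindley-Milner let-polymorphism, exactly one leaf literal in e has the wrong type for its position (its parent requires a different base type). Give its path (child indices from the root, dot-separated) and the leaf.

Answer: 1.0 : false

Derivation:
let x : Int
x : Int
  unify Int ~ Int
  unify Int ~ Int
  unify Bool ~ Bool
  unify Bool ~ Int
  FAIL: mismatch Bool ~ Int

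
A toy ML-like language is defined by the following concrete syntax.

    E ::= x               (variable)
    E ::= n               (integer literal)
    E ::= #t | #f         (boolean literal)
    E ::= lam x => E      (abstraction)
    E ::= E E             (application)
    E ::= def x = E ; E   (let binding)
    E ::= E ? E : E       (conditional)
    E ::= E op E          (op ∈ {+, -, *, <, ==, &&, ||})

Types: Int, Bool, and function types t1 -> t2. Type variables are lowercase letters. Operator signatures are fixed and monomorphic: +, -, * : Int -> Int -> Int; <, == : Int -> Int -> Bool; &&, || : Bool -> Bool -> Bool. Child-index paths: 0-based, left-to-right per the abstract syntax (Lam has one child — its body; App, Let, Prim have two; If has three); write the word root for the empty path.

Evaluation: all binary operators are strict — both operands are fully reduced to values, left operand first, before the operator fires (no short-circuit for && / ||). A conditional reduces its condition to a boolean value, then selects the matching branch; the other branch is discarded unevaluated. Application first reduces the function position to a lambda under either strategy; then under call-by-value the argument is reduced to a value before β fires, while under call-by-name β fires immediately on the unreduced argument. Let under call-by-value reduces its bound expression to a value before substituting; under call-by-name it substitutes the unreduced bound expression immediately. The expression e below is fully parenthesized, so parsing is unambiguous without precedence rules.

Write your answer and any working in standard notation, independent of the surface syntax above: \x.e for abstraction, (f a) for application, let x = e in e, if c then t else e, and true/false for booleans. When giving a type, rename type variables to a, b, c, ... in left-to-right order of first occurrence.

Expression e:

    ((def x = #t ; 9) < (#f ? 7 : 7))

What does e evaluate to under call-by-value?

Answer: false

Derivation:
step 0: ((let x = true in 9) < (if false then 7 else 7))
step 1: [let@0] (9 < (if false then 7 else 7))
step 2: [if@1] (9 < 7)
step 3: [delta@root] false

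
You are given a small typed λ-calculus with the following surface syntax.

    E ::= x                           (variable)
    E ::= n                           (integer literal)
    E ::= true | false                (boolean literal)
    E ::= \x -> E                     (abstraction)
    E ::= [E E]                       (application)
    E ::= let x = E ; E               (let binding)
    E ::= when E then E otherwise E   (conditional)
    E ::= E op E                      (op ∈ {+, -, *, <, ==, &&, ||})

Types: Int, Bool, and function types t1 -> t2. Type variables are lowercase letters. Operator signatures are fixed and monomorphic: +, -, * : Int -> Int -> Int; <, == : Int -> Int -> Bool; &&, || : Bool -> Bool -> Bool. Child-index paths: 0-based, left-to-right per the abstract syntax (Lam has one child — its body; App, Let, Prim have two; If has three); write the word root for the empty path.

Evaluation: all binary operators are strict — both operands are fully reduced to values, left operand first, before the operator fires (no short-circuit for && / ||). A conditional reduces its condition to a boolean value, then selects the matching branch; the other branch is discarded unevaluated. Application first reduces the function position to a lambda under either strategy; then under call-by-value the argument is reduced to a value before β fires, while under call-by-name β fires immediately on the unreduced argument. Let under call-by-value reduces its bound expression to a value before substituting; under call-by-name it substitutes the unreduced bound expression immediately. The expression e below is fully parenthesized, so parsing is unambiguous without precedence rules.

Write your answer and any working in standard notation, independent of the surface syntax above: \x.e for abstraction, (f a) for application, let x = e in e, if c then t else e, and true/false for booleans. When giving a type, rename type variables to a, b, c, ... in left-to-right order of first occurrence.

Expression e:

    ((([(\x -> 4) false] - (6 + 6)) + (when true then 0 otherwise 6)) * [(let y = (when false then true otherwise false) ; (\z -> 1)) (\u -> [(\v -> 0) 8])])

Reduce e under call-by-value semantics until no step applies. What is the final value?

Trace:
step 0: (((((\x.4) false) - (6 + 6)) + (if true then 0 else 6)) * ((let y = (if false then true else false) in (\z.1)) (\u.((\v.0) 8))))
step 1: [beta@0.0.0] (((4 - (6 + 6)) + (if true then 0 else 6)) * ((let y = (if false then true else false) in (\z.1)) (\u.((\v.0) 8))))
step 2: [delta@0.0.1] (((4 - 12) + (if true then 0 else 6)) * ((let y = (if false then true else false) in (\z.1)) (\u.((\v.0) 8))))
step 3: [delta@0.0] ((-8 + (if true then 0 else 6)) * ((let y = (if false then true else false) in (\z.1)) (\u.((\v.0) 8))))
step 4: [if@0.1] ((-8 + 0) * ((let y = (if false then true else false) in (\z.1)) (\u.((\v.0) 8))))
step 5: [delta@0] (-8 * ((let y = (if false then true else false) in (\z.1)) (\u.((\v.0) 8))))
step 6: [if@1.0.0] (-8 * ((let y = false in (\z.1)) (\u.((\v.0) 8))))
step 7: [let@1.0] (-8 * ((\z.1) (\u.((\v.0) 8))))
step 8: [beta@1] (-8 * 1)
step 9: [delta@root] -8

Answer: -8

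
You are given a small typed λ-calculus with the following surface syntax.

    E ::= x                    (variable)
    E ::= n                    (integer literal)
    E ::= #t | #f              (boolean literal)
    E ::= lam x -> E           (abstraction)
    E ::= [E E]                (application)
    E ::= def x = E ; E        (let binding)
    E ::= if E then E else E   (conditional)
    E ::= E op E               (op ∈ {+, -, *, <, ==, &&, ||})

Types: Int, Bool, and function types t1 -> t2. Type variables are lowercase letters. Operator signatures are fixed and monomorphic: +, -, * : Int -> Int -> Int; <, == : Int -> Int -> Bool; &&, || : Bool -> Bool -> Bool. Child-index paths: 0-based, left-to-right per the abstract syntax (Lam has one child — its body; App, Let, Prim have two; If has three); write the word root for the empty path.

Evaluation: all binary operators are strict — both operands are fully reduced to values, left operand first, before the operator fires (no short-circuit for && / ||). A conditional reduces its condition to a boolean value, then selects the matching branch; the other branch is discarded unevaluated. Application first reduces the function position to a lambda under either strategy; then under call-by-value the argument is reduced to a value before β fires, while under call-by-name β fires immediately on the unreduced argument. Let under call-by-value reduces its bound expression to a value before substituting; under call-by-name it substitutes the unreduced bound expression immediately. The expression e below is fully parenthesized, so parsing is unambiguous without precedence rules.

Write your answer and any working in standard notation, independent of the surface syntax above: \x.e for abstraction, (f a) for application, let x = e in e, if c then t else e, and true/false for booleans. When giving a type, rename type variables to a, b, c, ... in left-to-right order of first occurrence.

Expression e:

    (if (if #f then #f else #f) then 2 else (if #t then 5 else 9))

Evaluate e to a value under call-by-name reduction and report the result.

Answer: 5

Working:
step 0: (if (if false then false else false) then 2 else (if true then 5 else 9))
step 1: [if@0] (if false then 2 else (if true then 5 else 9))
step 2: [if@root] (if true then 5 else 9)
step 3: [if@root] 5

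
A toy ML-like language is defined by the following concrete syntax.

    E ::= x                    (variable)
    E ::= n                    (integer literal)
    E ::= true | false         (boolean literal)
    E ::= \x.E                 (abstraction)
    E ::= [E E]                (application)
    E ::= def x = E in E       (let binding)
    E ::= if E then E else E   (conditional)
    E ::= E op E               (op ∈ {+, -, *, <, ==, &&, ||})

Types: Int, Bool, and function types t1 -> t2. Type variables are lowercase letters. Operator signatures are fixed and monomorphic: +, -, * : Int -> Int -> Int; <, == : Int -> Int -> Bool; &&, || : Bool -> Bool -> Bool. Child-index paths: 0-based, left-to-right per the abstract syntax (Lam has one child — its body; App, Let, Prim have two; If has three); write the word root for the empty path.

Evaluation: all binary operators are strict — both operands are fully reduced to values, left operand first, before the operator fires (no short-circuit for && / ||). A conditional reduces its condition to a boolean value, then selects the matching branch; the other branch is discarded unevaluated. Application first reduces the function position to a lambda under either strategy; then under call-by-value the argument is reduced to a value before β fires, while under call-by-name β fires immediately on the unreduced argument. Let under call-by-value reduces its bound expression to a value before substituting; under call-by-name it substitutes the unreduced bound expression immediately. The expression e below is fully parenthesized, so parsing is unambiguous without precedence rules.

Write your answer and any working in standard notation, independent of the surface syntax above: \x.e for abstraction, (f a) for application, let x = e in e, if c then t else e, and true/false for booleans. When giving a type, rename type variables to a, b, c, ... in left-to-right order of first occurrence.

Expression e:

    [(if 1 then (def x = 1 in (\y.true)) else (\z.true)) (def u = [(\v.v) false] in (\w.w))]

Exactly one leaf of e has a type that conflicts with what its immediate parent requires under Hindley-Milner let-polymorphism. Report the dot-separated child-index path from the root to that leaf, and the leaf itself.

Answer: 0.0 : 1

Derivation:
  unify Int ~ Bool
  FAIL: mismatch Int ~ Bool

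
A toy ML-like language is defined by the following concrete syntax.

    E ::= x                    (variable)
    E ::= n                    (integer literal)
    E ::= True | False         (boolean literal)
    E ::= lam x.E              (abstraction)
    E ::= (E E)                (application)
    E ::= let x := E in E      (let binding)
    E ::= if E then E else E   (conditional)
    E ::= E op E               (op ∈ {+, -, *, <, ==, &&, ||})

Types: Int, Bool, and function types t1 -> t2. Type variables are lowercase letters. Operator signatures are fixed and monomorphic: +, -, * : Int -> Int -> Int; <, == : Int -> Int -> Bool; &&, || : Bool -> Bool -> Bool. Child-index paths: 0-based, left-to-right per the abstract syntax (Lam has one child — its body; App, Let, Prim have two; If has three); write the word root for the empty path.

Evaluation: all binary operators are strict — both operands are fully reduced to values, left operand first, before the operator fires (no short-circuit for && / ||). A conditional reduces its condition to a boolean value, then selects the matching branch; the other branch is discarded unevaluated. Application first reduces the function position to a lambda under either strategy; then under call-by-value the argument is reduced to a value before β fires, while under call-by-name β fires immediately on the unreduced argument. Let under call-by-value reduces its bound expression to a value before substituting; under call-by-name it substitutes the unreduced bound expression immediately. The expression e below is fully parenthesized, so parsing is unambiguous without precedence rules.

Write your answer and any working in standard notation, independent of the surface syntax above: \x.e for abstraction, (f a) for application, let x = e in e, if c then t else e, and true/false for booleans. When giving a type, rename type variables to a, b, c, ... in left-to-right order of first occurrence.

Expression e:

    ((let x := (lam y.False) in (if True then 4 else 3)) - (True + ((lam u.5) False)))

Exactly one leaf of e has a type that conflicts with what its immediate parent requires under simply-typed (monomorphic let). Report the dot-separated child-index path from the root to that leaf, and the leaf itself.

Answer: 1.0 : true

Trace:
\y._ : a -> Bool
let x : a -> Bool
  unify Bool ~ Bool
  unify Int ~ Int
  unify Int ~ Int
  unify Bool ~ Int
  FAIL: mismatch Bool ~ Int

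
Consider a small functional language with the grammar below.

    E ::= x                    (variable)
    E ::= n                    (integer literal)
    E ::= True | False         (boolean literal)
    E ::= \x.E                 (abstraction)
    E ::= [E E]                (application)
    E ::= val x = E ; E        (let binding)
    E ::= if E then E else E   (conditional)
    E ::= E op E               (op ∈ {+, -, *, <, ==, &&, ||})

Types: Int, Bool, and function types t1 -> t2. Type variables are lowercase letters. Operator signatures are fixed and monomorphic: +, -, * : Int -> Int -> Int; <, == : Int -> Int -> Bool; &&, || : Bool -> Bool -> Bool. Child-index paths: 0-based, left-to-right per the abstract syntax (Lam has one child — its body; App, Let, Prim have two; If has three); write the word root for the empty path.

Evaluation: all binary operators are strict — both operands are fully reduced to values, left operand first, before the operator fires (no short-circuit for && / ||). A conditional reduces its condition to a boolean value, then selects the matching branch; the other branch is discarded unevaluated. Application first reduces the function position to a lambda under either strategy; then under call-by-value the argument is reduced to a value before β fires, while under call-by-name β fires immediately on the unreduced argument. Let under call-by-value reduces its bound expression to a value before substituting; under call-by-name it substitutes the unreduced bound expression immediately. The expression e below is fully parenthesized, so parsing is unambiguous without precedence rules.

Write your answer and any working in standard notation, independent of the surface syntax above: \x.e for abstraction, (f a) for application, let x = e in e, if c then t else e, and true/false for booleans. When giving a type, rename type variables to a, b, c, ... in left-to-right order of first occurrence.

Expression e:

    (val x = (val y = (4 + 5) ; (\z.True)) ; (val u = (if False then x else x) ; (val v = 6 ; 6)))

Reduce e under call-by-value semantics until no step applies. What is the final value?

Trace:
step 0: (let x = (let y = (4 + 5) in (\z.true)) in (let u = (if false then x else x) in (let v = 6 in 6)))
step 1: [delta@0.0] (let x = (let y = 9 in (\z.true)) in (let u = (if false then x else x) in (let v = 6 in 6)))
step 2: [let@0] (let x = (\z.true) in (let u = (if false then x else x) in (let v = 6 in 6)))
step 3: [let@root] (let u = (if false then (\z.true) else (\z.true)) in (let v = 6 in 6))
step 4: [if@0] (let u = (\z.true) in (let v = 6 in 6))
step 5: [let@root] (let v = 6 in 6)
step 6: [let@root] 6

Answer: 6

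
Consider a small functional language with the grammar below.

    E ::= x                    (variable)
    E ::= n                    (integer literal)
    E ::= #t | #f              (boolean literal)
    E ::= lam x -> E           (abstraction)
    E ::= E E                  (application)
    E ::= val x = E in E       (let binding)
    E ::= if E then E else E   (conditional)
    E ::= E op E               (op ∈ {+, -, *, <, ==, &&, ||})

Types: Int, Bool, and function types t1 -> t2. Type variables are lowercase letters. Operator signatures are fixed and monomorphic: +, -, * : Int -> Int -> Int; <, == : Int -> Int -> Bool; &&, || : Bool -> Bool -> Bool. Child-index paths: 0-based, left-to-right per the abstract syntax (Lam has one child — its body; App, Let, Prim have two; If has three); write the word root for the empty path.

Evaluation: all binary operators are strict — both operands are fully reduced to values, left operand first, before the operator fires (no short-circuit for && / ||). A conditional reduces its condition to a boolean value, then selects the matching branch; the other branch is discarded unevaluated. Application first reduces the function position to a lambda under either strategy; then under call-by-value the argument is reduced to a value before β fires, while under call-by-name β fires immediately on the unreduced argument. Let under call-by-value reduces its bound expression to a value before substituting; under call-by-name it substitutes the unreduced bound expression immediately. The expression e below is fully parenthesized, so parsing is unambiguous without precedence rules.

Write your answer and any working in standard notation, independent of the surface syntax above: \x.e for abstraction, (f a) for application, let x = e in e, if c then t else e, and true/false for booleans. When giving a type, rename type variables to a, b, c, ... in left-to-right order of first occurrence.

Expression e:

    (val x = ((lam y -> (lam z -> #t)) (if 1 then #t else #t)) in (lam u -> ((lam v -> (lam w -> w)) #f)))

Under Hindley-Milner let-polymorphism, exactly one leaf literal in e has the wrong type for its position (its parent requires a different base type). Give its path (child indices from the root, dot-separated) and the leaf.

Answer: 0.1.0 : 1

Trace:
\z._ : b -> Bool
\y._ : a -> b -> Bool
  unify Int ~ Bool
  FAIL: mismatch Int ~ Bool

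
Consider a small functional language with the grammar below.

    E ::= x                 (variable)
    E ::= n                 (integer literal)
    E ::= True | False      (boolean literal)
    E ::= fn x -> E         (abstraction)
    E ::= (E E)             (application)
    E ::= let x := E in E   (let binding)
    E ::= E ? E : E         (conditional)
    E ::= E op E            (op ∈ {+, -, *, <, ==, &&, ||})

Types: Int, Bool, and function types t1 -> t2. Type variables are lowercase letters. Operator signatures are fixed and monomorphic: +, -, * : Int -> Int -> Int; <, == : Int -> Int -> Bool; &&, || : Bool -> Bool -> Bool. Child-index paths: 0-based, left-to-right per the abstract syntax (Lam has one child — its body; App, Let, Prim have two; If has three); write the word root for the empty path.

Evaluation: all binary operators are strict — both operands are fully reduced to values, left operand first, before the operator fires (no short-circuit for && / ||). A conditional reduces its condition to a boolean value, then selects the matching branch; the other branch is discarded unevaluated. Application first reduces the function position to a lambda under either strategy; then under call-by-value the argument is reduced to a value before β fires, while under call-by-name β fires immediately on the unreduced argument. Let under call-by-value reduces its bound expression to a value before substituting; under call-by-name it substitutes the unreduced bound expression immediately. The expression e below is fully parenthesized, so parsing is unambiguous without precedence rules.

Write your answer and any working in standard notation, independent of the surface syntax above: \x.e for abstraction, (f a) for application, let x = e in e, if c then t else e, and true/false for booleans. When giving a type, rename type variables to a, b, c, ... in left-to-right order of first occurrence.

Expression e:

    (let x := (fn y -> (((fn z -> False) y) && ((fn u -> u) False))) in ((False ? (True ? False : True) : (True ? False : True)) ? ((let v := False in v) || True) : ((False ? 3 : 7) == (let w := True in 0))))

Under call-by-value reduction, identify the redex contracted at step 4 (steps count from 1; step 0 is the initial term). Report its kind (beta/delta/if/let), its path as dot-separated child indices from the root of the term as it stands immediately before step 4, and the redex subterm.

Answer: if at root : (if false then ((let v = false in v) || true) else ((if false then 3 else 7) == (let w = true in 0)))

Trace:
step 0: (let x = (\y.(((\z.false) y) && ((\u.u) false))) in (if (if false then (if true then false else true) else (if true then false else true)) then ((let v = false in v) || true) else ((if false then 3 else 7) == (let w = true in 0))))
step 1: [let@root] (if (if false then (if true then false else true) else (if true then false else true)) then ((let v = false in v) || true) else ((if false then 3 else 7) == (let w = true in 0)))
step 2: [if@0] (if (if true then false else true) then ((let v = false in v) || true) else ((if false then 3 else 7) == (let w = true in 0)))
step 3: [if@0] (if false then ((let v = false in v) || true) else ((if false then 3 else 7) == (let w = true in 0)))
step 4: [if@root] ((if false then 3 else 7) == (let w = true in 0))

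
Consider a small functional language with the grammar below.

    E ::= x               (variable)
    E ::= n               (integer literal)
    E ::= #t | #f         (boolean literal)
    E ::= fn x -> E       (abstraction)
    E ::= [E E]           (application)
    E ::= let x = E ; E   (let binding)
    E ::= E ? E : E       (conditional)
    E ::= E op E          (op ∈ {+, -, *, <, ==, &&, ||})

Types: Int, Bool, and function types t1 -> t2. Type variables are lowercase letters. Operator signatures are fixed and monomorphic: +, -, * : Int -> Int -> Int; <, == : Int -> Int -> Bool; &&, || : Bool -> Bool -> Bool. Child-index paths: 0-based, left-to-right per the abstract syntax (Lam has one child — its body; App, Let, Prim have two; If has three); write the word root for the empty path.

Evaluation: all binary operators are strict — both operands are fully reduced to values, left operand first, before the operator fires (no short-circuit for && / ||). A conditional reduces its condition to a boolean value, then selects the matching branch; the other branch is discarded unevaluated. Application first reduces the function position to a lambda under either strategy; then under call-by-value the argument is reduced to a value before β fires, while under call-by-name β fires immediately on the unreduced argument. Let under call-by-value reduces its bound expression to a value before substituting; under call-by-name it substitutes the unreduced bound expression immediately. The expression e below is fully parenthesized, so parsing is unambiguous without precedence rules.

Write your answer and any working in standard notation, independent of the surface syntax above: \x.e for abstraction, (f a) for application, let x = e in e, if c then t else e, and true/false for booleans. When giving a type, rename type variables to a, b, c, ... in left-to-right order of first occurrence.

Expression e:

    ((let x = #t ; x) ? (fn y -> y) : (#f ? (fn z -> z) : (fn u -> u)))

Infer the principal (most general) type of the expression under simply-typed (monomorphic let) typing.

Answer: a -> a

Derivation:
let x : Bool
x : Bool
  unify Bool ~ Bool
y : a
\y._ : a -> a
  unify Bool ~ Bool
z : b
\z._ : b -> b
u : c
\u._ : c -> c
  unify b -> b ~ c -> c
  unify b ~ c
  unify c ~ c
  unify a -> a ~ c -> c
  unify a ~ c
  unify c ~ c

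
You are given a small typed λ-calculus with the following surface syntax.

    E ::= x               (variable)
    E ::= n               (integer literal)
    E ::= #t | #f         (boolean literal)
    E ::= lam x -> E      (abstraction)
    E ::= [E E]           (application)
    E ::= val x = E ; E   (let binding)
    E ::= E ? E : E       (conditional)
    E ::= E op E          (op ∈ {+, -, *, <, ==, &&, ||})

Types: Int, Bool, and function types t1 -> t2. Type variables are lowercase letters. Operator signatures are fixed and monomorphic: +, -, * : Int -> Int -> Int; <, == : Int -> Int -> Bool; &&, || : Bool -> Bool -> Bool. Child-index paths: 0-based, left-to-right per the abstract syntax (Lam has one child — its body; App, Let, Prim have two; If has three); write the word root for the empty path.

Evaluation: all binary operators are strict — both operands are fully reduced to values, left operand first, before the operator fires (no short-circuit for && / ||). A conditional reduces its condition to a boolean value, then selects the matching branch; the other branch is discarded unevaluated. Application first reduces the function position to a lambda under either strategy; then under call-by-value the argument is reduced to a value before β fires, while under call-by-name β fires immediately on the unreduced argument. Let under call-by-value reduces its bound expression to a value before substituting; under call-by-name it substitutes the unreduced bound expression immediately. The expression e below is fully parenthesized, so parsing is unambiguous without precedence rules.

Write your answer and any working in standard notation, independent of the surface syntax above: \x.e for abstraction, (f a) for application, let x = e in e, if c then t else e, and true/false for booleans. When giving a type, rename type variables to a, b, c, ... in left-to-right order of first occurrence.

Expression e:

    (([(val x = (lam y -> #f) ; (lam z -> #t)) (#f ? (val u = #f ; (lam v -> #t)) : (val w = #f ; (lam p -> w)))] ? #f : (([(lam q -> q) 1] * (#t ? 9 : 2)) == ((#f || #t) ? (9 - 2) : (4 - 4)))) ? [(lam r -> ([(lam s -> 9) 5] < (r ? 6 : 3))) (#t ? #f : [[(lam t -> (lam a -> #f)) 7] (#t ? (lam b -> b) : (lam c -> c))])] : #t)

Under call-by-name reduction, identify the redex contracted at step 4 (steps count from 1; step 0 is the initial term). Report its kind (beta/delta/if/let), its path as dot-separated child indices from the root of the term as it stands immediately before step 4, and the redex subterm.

Answer: if at root : (if false then ((\r.(((\s.9) 5) < (if r then 6 else 3))) (if true then false else (((\t.(\a.false)) 7) (if true then (\b.b) else (\c.c))))) else true)

Trace:
step 0: (if (if ((let x = (\y.false) in (\z.true)) (if false then (let u = false in (\v.true)) else (let w = false in (\p.w)))) then false else ((((\q.q) 1) * (if true then 9 else 2)) == (if (false || true) then (9 - 2) else (4 - 4)))) then ((\r.(((\s.9) 5) < (if r then 6 else 3))) (if true then false else (((\t.(\a.false)) 7) (if true then (\b.b) else (\c.c))))) else true)
step 1: [let@0.0.0] (if (if ((\z.true) (if false then (let u = false in (\v.true)) else (let w = false in (\p.w)))) then false else ((((\q.q) 1) * (if true then 9 else 2)) == (if (false || true) then (9 - 2) else (4 - 4)))) then ((\r.(((\s.9) 5) < (if r then 6 else 3))) (if true then false else (((\t.(\a.false)) 7) (if true then (\b.b) else (\c.c))))) else true)
step 2: [beta@0.0] (if (if true then false else ((((\q.q) 1) * (if true then 9 else 2)) == (if (false || true) then (9 - 2) else (4 - 4)))) then ((\r.(((\s.9) 5) < (if r then 6 else 3))) (if true then false else (((\t.(\a.false)) 7) (if true then (\b.b) else (\c.c))))) else true)
step 3: [if@0] (if false then ((\r.(((\s.9) 5) < (if r then 6 else 3))) (if true then false else (((\t.(\a.false)) 7) (if true then (\b.b) else (\c.c))))) else true)
step 4: [if@root] true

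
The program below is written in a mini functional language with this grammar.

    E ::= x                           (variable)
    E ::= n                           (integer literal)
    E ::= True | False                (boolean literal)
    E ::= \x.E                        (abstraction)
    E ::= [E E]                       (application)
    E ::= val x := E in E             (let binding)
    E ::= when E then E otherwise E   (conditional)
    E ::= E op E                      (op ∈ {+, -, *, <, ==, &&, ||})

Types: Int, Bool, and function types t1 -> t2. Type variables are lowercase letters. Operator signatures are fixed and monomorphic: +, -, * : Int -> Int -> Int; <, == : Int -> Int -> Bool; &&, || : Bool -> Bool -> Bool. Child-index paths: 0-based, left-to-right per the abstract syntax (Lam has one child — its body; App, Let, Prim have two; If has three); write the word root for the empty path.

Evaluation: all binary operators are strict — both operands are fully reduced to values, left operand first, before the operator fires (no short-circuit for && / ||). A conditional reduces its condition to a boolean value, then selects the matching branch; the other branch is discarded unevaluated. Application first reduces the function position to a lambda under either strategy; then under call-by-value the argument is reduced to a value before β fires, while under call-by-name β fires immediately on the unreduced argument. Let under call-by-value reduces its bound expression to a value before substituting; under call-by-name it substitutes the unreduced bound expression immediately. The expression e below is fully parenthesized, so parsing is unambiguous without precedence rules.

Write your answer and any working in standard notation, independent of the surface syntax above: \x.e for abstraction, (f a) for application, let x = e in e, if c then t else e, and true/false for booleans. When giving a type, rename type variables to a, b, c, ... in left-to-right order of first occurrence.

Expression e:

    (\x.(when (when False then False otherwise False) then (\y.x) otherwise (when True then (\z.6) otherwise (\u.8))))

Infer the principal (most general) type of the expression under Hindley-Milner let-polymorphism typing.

Working:
  unify Bool ~ Bool
  unify Bool ~ Bool
  unify Bool ~ Bool
x : a
\y._ : b -> a
  unify Bool ~ Bool
\z._ : c -> Int
\u._ : d -> Int
  unify c -> Int ~ d -> Int
  unify c ~ d
  unify Int ~ Int
  unify b -> a ~ d -> Int
  unify b ~ d
  unify a ~ Int
\x._ : Int -> d -> Int

Answer: Int -> a -> Int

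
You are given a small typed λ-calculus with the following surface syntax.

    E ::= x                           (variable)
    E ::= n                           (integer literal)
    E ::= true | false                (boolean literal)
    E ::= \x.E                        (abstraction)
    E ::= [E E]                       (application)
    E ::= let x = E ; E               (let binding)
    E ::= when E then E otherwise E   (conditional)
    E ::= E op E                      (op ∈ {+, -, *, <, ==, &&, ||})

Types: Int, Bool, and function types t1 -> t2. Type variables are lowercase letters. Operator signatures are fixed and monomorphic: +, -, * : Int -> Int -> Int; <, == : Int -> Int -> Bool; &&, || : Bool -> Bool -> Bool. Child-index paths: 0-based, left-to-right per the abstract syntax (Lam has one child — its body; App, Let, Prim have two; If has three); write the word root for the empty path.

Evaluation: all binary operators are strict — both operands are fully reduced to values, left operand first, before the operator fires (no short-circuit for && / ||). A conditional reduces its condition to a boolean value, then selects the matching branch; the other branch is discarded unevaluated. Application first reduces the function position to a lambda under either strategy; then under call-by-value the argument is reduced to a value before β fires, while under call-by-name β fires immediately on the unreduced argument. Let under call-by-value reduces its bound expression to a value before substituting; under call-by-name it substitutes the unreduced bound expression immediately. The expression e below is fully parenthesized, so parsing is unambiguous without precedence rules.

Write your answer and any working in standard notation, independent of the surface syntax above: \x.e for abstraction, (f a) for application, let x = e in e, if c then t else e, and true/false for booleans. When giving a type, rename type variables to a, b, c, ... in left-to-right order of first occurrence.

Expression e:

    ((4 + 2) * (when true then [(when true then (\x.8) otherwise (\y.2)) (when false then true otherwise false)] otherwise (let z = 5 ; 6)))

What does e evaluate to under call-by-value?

Answer: 48

Working:
step 0: ((4 + 2) * (if true then ((if true then (\x.8) else (\y.2)) (if false then true else false)) else (let z = 5 in 6)))
step 1: [delta@0] (6 * (if true then ((if true then (\x.8) else (\y.2)) (if false then true else false)) else (let z = 5 in 6)))
step 2: [if@1] (6 * ((if true then (\x.8) else (\y.2)) (if false then true else false)))
step 3: [if@1.0] (6 * ((\x.8) (if false then true else false)))
step 4: [if@1.1] (6 * ((\x.8) false))
step 5: [beta@1] (6 * 8)
step 6: [delta@root] 48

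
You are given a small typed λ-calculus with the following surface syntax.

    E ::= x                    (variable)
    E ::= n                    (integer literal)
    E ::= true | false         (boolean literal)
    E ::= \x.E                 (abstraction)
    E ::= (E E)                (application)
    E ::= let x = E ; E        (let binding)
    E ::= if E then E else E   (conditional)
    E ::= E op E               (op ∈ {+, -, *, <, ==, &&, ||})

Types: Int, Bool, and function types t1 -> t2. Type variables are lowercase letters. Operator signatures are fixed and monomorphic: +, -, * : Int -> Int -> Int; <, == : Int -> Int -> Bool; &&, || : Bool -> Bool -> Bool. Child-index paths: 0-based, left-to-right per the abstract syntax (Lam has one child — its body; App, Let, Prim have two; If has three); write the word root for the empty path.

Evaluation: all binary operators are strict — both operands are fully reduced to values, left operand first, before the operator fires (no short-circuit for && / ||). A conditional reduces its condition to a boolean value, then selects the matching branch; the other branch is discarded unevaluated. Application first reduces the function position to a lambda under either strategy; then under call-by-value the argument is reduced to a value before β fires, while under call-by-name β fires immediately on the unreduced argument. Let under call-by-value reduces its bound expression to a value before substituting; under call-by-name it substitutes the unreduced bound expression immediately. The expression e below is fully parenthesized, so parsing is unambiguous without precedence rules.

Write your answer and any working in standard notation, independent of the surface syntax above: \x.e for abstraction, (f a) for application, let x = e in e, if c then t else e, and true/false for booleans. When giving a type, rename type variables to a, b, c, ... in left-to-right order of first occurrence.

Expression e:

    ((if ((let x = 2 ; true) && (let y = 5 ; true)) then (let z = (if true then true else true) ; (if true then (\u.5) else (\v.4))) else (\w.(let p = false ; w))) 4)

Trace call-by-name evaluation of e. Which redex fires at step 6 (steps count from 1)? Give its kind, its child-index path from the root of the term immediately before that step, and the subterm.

Trace:
step 0: ((if ((let x = 2 in true) && (let y = 5 in true)) then (let z = (if true then true else true) in (if true then (\u.5) else (\v.4))) else (\w.(let p = false in w))) 4)
step 1: [let@0.0.0] ((if (true && (let y = 5 in true)) then (let z = (if true then true else true) in (if true then (\u.5) else (\v.4))) else (\w.(let p = false in w))) 4)
step 2: [let@0.0.1] ((if (true && true) then (let z = (if true then true else true) in (if true then (\u.5) else (\v.4))) else (\w.(let p = false in w))) 4)
step 3: [delta@0.0] ((if true then (let z = (if true then true else true) in (if true then (\u.5) else (\v.4))) else (\w.(let p = false in w))) 4)
step 4: [if@0] ((let z = (if true then true else true) in (if true then (\u.5) else (\v.4))) 4)
step 5: [let@0] ((if true then (\u.5) else (\v.4)) 4)
step 6: [if@0] ((\u.5) 4)

Answer: if at 0 : (if true then (\u.5) else (\v.4))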